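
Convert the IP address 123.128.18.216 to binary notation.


123 = 01111011
128 = 10000000
18 = 00010010
216 = 11011000
Binary: 01111011.10000000.00010010.11011000


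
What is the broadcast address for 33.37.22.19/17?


Network: 33.37.0.0/17
Host bits = 15
Set all host bits to 1:
Broadcast: 33.37.127.255


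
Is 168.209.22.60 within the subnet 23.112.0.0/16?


Subnet network: 23.112.0.0
Test IP AND mask: 168.209.0.0
No, 168.209.22.60 is not in 23.112.0.0/16


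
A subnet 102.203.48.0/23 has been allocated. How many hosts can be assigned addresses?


Host bits = 32 - 23 = 9
Total addresses = 2^9 = 512
Usable = total - 2 (network and broadcast)
Usable hosts: 510


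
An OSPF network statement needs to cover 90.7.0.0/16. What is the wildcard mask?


Subnet mask: 255.255.0.0
Wildcard = 255.255.255.255 - subnet mask
255 - 255 = 0
255 - 255 = 0
255 - 0 = 255
255 - 0 = 255
Wildcard: 0.0.255.255


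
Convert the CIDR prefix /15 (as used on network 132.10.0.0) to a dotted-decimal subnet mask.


/15 means 15 network bits, 17 host bits
Binary: 11111111111111100000000000000000
Mask: 255.254.0.0


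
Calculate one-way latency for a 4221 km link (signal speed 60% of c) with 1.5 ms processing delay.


Speed = 0.6 * 3e5 km/s = 180000 km/s
Propagation delay = 4221 / 180000 = 0.0234 s = 23.45 ms
Processing delay = 1.5 ms
Total one-way latency = 24.95 ms


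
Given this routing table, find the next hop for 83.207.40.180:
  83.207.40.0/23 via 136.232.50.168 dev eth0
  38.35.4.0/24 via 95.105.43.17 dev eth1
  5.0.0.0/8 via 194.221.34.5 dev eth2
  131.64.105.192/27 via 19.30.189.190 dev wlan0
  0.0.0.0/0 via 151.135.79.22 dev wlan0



Longest prefix match for 83.207.40.180:
  /23 83.207.40.0: MATCH
  /24 38.35.4.0: no
  /8 5.0.0.0: no
  /27 131.64.105.192: no
  /0 0.0.0.0: MATCH
Selected: next-hop 136.232.50.168 via eth0 (matched /23)


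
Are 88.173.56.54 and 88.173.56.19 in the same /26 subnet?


Mask: 255.255.255.192
88.173.56.54 AND mask = 88.173.56.0
88.173.56.19 AND mask = 88.173.56.0
Yes, same subnet (88.173.56.0)


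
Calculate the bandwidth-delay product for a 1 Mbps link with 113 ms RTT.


BDP = bandwidth * RTT
= 1 Mbps * 113 ms
= 1 * 1e6 * 113 / 1000 bits
= 113000 bits
= 14125 bytes
= 13.7939 KB
BDP = 113000 bits (14125 bytes)


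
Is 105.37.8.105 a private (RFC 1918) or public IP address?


RFC 1918 private ranges:
  10.0.0.0/8 (10.0.0.0 - 10.255.255.255)
  172.16.0.0/12 (172.16.0.0 - 172.31.255.255)
  192.168.0.0/16 (192.168.0.0 - 192.168.255.255)
Public (not in any RFC 1918 range)


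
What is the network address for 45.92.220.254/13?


IP:   00101101.01011100.11011100.11111110
Mask: 11111111.11111000.00000000.00000000
AND operation:
Net:  00101101.01011000.00000000.00000000
Network: 45.88.0.0/13


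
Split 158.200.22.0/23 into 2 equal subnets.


New prefix = 23 + 1 = 24
Each subnet has 256 addresses
  158.200.22.0/24
  158.200.23.0/24
Subnets: 158.200.22.0/24, 158.200.23.0/24


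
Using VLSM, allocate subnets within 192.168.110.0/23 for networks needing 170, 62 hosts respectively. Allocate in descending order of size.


170 hosts -> /24 (254 usable): 192.168.110.0/24
62 hosts -> /26 (62 usable): 192.168.111.0/26
Allocation: 192.168.110.0/24 (170 hosts, 254 usable); 192.168.111.0/26 (62 hosts, 62 usable)


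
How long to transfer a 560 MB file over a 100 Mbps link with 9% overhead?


Effective throughput = 100 * (1 - 9/100) = 91 Mbps
File size in Mb = 560 * 8 = 4480 Mb
Time = 4480 / 91
Time = 49.2308 seconds


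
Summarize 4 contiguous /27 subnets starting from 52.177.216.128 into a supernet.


Original prefix: /27
Number of subnets: 4 = 2^2
New prefix = 27 - 2 = 25
Supernet: 52.177.216.128/25


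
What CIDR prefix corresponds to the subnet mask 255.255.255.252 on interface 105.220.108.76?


Binary: 11111111.11111111.11111111.11111100
Count leading 1s
Prefix: /30


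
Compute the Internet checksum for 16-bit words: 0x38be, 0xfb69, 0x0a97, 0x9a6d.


Sum all words (with carry folding):
+ 0x38be = 0x38be
+ 0xfb69 = 0x3428
+ 0x0a97 = 0x3ebf
+ 0x9a6d = 0xd92c
One's complement: ~0xd92c
Checksum = 0x26d3


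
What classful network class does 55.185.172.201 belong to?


First octet: 55
Binary: 00110111
0xxxxxxx -> Class A (1-126)
Class A, default mask 255.0.0.0 (/8)


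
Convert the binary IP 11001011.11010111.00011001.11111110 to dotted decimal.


11001011 = 203
11010111 = 215
00011001 = 25
11111110 = 254
IP: 203.215.25.254


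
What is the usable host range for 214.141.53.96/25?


Network: 214.141.53.0
Broadcast: 214.141.53.127
First usable = network + 1
Last usable = broadcast - 1
Range: 214.141.53.1 to 214.141.53.126


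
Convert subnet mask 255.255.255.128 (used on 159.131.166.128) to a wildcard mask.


Subnet mask: 255.255.255.128
Wildcard = 255.255.255.255 - subnet mask
255 - 255 = 0
255 - 255 = 0
255 - 255 = 0
255 - 128 = 127
Wildcard: 0.0.0.127


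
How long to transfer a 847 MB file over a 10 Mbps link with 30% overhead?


Effective throughput = 10 * (1 - 30/100) = 7 Mbps
File size in Mb = 847 * 8 = 6776 Mb
Time = 6776 / 7
Time = 968 seconds


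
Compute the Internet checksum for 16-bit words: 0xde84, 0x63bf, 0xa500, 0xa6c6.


Sum all words (with carry folding):
+ 0xde84 = 0xde84
+ 0x63bf = 0x4244
+ 0xa500 = 0xe744
+ 0xa6c6 = 0x8e0b
One's complement: ~0x8e0b
Checksum = 0x71f4


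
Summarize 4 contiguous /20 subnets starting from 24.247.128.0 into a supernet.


Original prefix: /20
Number of subnets: 4 = 2^2
New prefix = 20 - 2 = 18
Supernet: 24.247.128.0/18


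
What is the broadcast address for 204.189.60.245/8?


Network: 204.0.0.0/8
Host bits = 24
Set all host bits to 1:
Broadcast: 204.255.255.255


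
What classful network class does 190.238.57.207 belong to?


First octet: 190
Binary: 10111110
10xxxxxx -> Class B (128-191)
Class B, default mask 255.255.0.0 (/16)


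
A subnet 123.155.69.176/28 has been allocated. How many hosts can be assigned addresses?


Host bits = 32 - 28 = 4
Total addresses = 2^4 = 16
Usable = total - 2 (network and broadcast)
Usable hosts: 14


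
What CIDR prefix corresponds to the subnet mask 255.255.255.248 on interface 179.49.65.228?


Binary: 11111111.11111111.11111111.11111000
Count leading 1s
Prefix: /29


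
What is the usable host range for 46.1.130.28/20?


Network: 46.1.128.0
Broadcast: 46.1.143.255
First usable = network + 1
Last usable = broadcast - 1
Range: 46.1.128.1 to 46.1.143.254


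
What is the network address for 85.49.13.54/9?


IP:   01010101.00110001.00001101.00110110
Mask: 11111111.10000000.00000000.00000000
AND operation:
Net:  01010101.00000000.00000000.00000000
Network: 85.0.0.0/9


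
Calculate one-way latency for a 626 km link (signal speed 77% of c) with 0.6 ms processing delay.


Speed = 0.77 * 3e5 km/s = 231000 km/s
Propagation delay = 626 / 231000 = 0.0027 s = 2.71 ms
Processing delay = 0.6 ms
Total one-way latency = 3.31 ms


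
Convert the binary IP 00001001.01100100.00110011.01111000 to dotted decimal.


00001001 = 9
01100100 = 100
00110011 = 51
01111000 = 120
IP: 9.100.51.120


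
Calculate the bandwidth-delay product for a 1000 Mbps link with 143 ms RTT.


BDP = bandwidth * RTT
= 1000 Mbps * 143 ms
= 1000 * 1e6 * 143 / 1000 bits
= 143000000 bits
= 17875000 bytes
= 17456.0547 KB
BDP = 143000000 bits (17875000 bytes)


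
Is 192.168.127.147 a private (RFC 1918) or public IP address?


RFC 1918 private ranges:
  10.0.0.0/8 (10.0.0.0 - 10.255.255.255)
  172.16.0.0/12 (172.16.0.0 - 172.31.255.255)
  192.168.0.0/16 (192.168.0.0 - 192.168.255.255)
Private (in 192.168.0.0/16)


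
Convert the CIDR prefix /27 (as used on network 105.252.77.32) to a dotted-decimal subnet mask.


/27 means 27 network bits, 5 host bits
Binary: 11111111111111111111111111100000
Mask: 255.255.255.224


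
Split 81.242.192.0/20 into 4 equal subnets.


New prefix = 20 + 2 = 22
Each subnet has 1024 addresses
  81.242.192.0/22
  81.242.196.0/22
  81.242.200.0/22
  81.242.204.0/22
Subnets: 81.242.192.0/22, 81.242.196.0/22, 81.242.200.0/22, 81.242.204.0/22


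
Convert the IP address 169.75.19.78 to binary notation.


169 = 10101001
75 = 01001011
19 = 00010011
78 = 01001110
Binary: 10101001.01001011.00010011.01001110


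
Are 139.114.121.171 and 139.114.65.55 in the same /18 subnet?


Mask: 255.255.192.0
139.114.121.171 AND mask = 139.114.64.0
139.114.65.55 AND mask = 139.114.64.0
Yes, same subnet (139.114.64.0)


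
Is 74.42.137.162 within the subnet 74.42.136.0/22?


Subnet network: 74.42.136.0
Test IP AND mask: 74.42.136.0
Yes, 74.42.137.162 is in 74.42.136.0/22


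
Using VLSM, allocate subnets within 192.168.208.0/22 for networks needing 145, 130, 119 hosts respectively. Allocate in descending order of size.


145 hosts -> /24 (254 usable): 192.168.208.0/24
130 hosts -> /24 (254 usable): 192.168.209.0/24
119 hosts -> /25 (126 usable): 192.168.210.0/25
Allocation: 192.168.208.0/24 (145 hosts, 254 usable); 192.168.209.0/24 (130 hosts, 254 usable); 192.168.210.0/25 (119 hosts, 126 usable)


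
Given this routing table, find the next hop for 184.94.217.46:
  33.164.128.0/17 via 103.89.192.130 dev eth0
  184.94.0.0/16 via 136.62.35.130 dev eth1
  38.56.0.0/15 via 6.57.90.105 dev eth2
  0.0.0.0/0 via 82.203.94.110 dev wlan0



Longest prefix match for 184.94.217.46:
  /17 33.164.128.0: no
  /16 184.94.0.0: MATCH
  /15 38.56.0.0: no
  /0 0.0.0.0: MATCH
Selected: next-hop 136.62.35.130 via eth1 (matched /16)


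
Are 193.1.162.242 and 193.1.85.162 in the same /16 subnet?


Mask: 255.255.0.0
193.1.162.242 AND mask = 193.1.0.0
193.1.85.162 AND mask = 193.1.0.0
Yes, same subnet (193.1.0.0)


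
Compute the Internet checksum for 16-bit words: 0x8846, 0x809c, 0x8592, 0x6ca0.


Sum all words (with carry folding):
+ 0x8846 = 0x8846
+ 0x809c = 0x08e3
+ 0x8592 = 0x8e75
+ 0x6ca0 = 0xfb15
One's complement: ~0xfb15
Checksum = 0x04ea


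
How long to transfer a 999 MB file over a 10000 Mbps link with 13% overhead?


Effective throughput = 10000 * (1 - 13/100) = 8700 Mbps
File size in Mb = 999 * 8 = 7992 Mb
Time = 7992 / 8700
Time = 0.9186 seconds


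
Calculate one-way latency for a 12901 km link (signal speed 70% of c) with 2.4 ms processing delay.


Speed = 0.7 * 3e5 km/s = 210000 km/s
Propagation delay = 12901 / 210000 = 0.0614 s = 61.4333 ms
Processing delay = 2.4 ms
Total one-way latency = 63.8333 ms


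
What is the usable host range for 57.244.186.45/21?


Network: 57.244.184.0
Broadcast: 57.244.191.255
First usable = network + 1
Last usable = broadcast - 1
Range: 57.244.184.1 to 57.244.191.254


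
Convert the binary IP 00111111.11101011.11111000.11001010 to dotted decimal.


00111111 = 63
11101011 = 235
11111000 = 248
11001010 = 202
IP: 63.235.248.202


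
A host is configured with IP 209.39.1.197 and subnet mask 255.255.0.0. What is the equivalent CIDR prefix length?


Binary: 11111111.11111111.00000000.00000000
Count leading 1s
Prefix: /16


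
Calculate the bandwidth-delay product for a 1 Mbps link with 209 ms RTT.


BDP = bandwidth * RTT
= 1 Mbps * 209 ms
= 1 * 1e6 * 209 / 1000 bits
= 209000 bits
= 26125 bytes
= 25.5127 KB
BDP = 209000 bits (26125 bytes)


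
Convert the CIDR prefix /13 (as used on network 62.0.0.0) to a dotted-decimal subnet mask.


/13 means 13 network bits, 19 host bits
Binary: 11111111111110000000000000000000
Mask: 255.248.0.0


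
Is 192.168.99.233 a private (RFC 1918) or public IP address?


RFC 1918 private ranges:
  10.0.0.0/8 (10.0.0.0 - 10.255.255.255)
  172.16.0.0/12 (172.16.0.0 - 172.31.255.255)
  192.168.0.0/16 (192.168.0.0 - 192.168.255.255)
Private (in 192.168.0.0/16)


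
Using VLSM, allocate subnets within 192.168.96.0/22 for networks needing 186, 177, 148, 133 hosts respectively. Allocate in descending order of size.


186 hosts -> /24 (254 usable): 192.168.96.0/24
177 hosts -> /24 (254 usable): 192.168.97.0/24
148 hosts -> /24 (254 usable): 192.168.98.0/24
133 hosts -> /24 (254 usable): 192.168.99.0/24
Allocation: 192.168.96.0/24 (186 hosts, 254 usable); 192.168.97.0/24 (177 hosts, 254 usable); 192.168.98.0/24 (148 hosts, 254 usable); 192.168.99.0/24 (133 hosts, 254 usable)


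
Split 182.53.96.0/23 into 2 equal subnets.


New prefix = 23 + 1 = 24
Each subnet has 256 addresses
  182.53.96.0/24
  182.53.97.0/24
Subnets: 182.53.96.0/24, 182.53.97.0/24


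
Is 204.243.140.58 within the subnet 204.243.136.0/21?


Subnet network: 204.243.136.0
Test IP AND mask: 204.243.136.0
Yes, 204.243.140.58 is in 204.243.136.0/21


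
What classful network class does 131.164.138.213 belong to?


First octet: 131
Binary: 10000011
10xxxxxx -> Class B (128-191)
Class B, default mask 255.255.0.0 (/16)


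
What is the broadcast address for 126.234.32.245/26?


Network: 126.234.32.192/26
Host bits = 6
Set all host bits to 1:
Broadcast: 126.234.32.255


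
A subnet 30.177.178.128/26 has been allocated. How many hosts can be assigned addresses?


Host bits = 32 - 26 = 6
Total addresses = 2^6 = 64
Usable = total - 2 (network and broadcast)
Usable hosts: 62


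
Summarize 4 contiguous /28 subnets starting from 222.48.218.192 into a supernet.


Original prefix: /28
Number of subnets: 4 = 2^2
New prefix = 28 - 2 = 26
Supernet: 222.48.218.192/26


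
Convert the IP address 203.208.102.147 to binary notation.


203 = 11001011
208 = 11010000
102 = 01100110
147 = 10010011
Binary: 11001011.11010000.01100110.10010011


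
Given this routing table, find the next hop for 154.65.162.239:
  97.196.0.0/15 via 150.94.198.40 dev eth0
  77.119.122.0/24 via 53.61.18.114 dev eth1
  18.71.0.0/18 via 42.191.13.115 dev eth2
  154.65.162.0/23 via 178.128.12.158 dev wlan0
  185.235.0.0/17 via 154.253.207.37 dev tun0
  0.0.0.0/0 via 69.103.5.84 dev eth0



Longest prefix match for 154.65.162.239:
  /15 97.196.0.0: no
  /24 77.119.122.0: no
  /18 18.71.0.0: no
  /23 154.65.162.0: MATCH
  /17 185.235.0.0: no
  /0 0.0.0.0: MATCH
Selected: next-hop 178.128.12.158 via wlan0 (matched /23)


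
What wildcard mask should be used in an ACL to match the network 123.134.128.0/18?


Subnet mask: 255.255.192.0
Wildcard = 255.255.255.255 - subnet mask
255 - 255 = 0
255 - 255 = 0
255 - 192 = 63
255 - 0 = 255
Wildcard: 0.0.63.255


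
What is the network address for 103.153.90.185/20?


IP:   01100111.10011001.01011010.10111001
Mask: 11111111.11111111.11110000.00000000
AND operation:
Net:  01100111.10011001.01010000.00000000
Network: 103.153.80.0/20


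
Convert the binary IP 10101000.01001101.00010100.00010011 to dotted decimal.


10101000 = 168
01001101 = 77
00010100 = 20
00010011 = 19
IP: 168.77.20.19


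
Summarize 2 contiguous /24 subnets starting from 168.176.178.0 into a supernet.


Original prefix: /24
Number of subnets: 2 = 2^1
New prefix = 24 - 1 = 23
Supernet: 168.176.178.0/23


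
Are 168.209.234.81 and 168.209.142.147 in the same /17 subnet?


Mask: 255.255.128.0
168.209.234.81 AND mask = 168.209.128.0
168.209.142.147 AND mask = 168.209.128.0
Yes, same subnet (168.209.128.0)


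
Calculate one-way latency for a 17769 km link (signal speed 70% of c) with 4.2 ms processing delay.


Speed = 0.7 * 3e5 km/s = 210000 km/s
Propagation delay = 17769 / 210000 = 0.0846 s = 84.6143 ms
Processing delay = 4.2 ms
Total one-way latency = 88.8143 ms


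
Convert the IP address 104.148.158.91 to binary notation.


104 = 01101000
148 = 10010100
158 = 10011110
91 = 01011011
Binary: 01101000.10010100.10011110.01011011


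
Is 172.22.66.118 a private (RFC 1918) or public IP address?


RFC 1918 private ranges:
  10.0.0.0/8 (10.0.0.0 - 10.255.255.255)
  172.16.0.0/12 (172.16.0.0 - 172.31.255.255)
  192.168.0.0/16 (192.168.0.0 - 192.168.255.255)
Private (in 172.16.0.0/12)


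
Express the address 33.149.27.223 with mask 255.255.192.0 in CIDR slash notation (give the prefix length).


Binary: 11111111.11111111.11000000.00000000
Count leading 1s
Prefix: /18


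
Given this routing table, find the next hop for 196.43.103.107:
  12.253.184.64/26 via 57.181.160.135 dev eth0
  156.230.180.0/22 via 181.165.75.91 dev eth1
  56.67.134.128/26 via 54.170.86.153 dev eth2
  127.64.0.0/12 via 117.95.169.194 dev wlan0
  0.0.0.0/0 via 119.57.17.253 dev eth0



Longest prefix match for 196.43.103.107:
  /26 12.253.184.64: no
  /22 156.230.180.0: no
  /26 56.67.134.128: no
  /12 127.64.0.0: no
  /0 0.0.0.0: MATCH
Selected: next-hop 119.57.17.253 via eth0 (matched /0)


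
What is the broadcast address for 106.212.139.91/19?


Network: 106.212.128.0/19
Host bits = 13
Set all host bits to 1:
Broadcast: 106.212.159.255


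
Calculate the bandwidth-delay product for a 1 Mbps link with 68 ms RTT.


BDP = bandwidth * RTT
= 1 Mbps * 68 ms
= 1 * 1e6 * 68 / 1000 bits
= 68000 bits
= 8500 bytes
= 8.3008 KB
BDP = 68000 bits (8500 bytes)


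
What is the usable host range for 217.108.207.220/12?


Network: 217.96.0.0
Broadcast: 217.111.255.255
First usable = network + 1
Last usable = broadcast - 1
Range: 217.96.0.1 to 217.111.255.254


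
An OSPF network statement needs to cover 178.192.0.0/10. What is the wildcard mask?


Subnet mask: 255.192.0.0
Wildcard = 255.255.255.255 - subnet mask
255 - 255 = 0
255 - 192 = 63
255 - 0 = 255
255 - 0 = 255
Wildcard: 0.63.255.255


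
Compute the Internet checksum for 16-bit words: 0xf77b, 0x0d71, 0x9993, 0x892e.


Sum all words (with carry folding):
+ 0xf77b = 0xf77b
+ 0x0d71 = 0x04ed
+ 0x9993 = 0x9e80
+ 0x892e = 0x27af
One's complement: ~0x27af
Checksum = 0xd850


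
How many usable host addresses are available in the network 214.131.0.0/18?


Host bits = 32 - 18 = 14
Total addresses = 2^14 = 16384
Usable = total - 2 (network and broadcast)
Usable hosts: 16382


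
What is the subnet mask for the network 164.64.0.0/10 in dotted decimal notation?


/10 means 10 network bits, 22 host bits
Binary: 11111111110000000000000000000000
Mask: 255.192.0.0


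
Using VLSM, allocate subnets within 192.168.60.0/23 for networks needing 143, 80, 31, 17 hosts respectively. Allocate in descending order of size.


143 hosts -> /24 (254 usable): 192.168.60.0/24
80 hosts -> /25 (126 usable): 192.168.61.0/25
31 hosts -> /26 (62 usable): 192.168.61.128/26
17 hosts -> /27 (30 usable): 192.168.61.192/27
Allocation: 192.168.60.0/24 (143 hosts, 254 usable); 192.168.61.0/25 (80 hosts, 126 usable); 192.168.61.128/26 (31 hosts, 62 usable); 192.168.61.192/27 (17 hosts, 30 usable)


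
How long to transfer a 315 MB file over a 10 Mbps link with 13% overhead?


Effective throughput = 10 * (1 - 13/100) = 8.7 Mbps
File size in Mb = 315 * 8 = 2520 Mb
Time = 2520 / 8.7
Time = 289.6552 seconds


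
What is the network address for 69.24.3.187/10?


IP:   01000101.00011000.00000011.10111011
Mask: 11111111.11000000.00000000.00000000
AND operation:
Net:  01000101.00000000.00000000.00000000
Network: 69.0.0.0/10


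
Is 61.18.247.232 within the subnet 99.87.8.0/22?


Subnet network: 99.87.8.0
Test IP AND mask: 61.18.244.0
No, 61.18.247.232 is not in 99.87.8.0/22


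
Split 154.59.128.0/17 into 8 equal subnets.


New prefix = 17 + 3 = 20
Each subnet has 4096 addresses
  154.59.128.0/20
  154.59.144.0/20
  154.59.160.0/20
  154.59.176.0/20
  154.59.192.0/20
  154.59.208.0/20
  154.59.224.0/20
  154.59.240.0/20
Subnets: 154.59.128.0/20, 154.59.144.0/20, 154.59.160.0/20, 154.59.176.0/20, 154.59.192.0/20, 154.59.208.0/20, 154.59.224.0/20, 154.59.240.0/20


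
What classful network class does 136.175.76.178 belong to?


First octet: 136
Binary: 10001000
10xxxxxx -> Class B (128-191)
Class B, default mask 255.255.0.0 (/16)


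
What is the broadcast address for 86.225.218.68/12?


Network: 86.224.0.0/12
Host bits = 20
Set all host bits to 1:
Broadcast: 86.239.255.255


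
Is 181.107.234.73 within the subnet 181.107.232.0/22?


Subnet network: 181.107.232.0
Test IP AND mask: 181.107.232.0
Yes, 181.107.234.73 is in 181.107.232.0/22


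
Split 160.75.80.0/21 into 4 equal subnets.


New prefix = 21 + 2 = 23
Each subnet has 512 addresses
  160.75.80.0/23
  160.75.82.0/23
  160.75.84.0/23
  160.75.86.0/23
Subnets: 160.75.80.0/23, 160.75.82.0/23, 160.75.84.0/23, 160.75.86.0/23


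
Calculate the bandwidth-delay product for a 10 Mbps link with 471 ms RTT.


BDP = bandwidth * RTT
= 10 Mbps * 471 ms
= 10 * 1e6 * 471 / 1000 bits
= 4710000 bits
= 588750 bytes
= 574.9512 KB
BDP = 4710000 bits (588750 bytes)


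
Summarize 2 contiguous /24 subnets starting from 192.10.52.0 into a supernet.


Original prefix: /24
Number of subnets: 2 = 2^1
New prefix = 24 - 1 = 23
Supernet: 192.10.52.0/23


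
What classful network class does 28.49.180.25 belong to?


First octet: 28
Binary: 00011100
0xxxxxxx -> Class A (1-126)
Class A, default mask 255.0.0.0 (/8)


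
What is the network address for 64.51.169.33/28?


IP:   01000000.00110011.10101001.00100001
Mask: 11111111.11111111.11111111.11110000
AND operation:
Net:  01000000.00110011.10101001.00100000
Network: 64.51.169.32/28


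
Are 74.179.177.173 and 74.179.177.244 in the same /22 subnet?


Mask: 255.255.252.0
74.179.177.173 AND mask = 74.179.176.0
74.179.177.244 AND mask = 74.179.176.0
Yes, same subnet (74.179.176.0)


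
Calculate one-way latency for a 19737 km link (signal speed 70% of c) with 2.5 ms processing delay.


Speed = 0.7 * 3e5 km/s = 210000 km/s
Propagation delay = 19737 / 210000 = 0.094 s = 93.9857 ms
Processing delay = 2.5 ms
Total one-way latency = 96.4857 ms


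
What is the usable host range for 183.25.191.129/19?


Network: 183.25.160.0
Broadcast: 183.25.191.255
First usable = network + 1
Last usable = broadcast - 1
Range: 183.25.160.1 to 183.25.191.254


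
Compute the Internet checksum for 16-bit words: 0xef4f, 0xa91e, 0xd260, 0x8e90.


Sum all words (with carry folding):
+ 0xef4f = 0xef4f
+ 0xa91e = 0x986e
+ 0xd260 = 0x6acf
+ 0x8e90 = 0xf95f
One's complement: ~0xf95f
Checksum = 0x06a0


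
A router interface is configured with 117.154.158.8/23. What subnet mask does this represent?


/23 means 23 network bits, 9 host bits
Binary: 11111111111111111111111000000000
Mask: 255.255.254.0


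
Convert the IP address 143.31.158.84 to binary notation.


143 = 10001111
31 = 00011111
158 = 10011110
84 = 01010100
Binary: 10001111.00011111.10011110.01010100


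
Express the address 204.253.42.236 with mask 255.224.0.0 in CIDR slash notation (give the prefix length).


Binary: 11111111.11100000.00000000.00000000
Count leading 1s
Prefix: /11


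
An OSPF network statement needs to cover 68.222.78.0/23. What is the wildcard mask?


Subnet mask: 255.255.254.0
Wildcard = 255.255.255.255 - subnet mask
255 - 255 = 0
255 - 255 = 0
255 - 254 = 1
255 - 0 = 255
Wildcard: 0.0.1.255


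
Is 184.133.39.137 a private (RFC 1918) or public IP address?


RFC 1918 private ranges:
  10.0.0.0/8 (10.0.0.0 - 10.255.255.255)
  172.16.0.0/12 (172.16.0.0 - 172.31.255.255)
  192.168.0.0/16 (192.168.0.0 - 192.168.255.255)
Public (not in any RFC 1918 range)


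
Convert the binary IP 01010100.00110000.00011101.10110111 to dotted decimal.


01010100 = 84
00110000 = 48
00011101 = 29
10110111 = 183
IP: 84.48.29.183


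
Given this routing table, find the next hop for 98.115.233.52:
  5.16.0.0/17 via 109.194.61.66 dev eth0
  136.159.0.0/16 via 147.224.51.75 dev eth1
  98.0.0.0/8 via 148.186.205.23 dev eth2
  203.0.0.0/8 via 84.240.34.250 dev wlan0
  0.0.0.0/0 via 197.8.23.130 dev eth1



Longest prefix match for 98.115.233.52:
  /17 5.16.0.0: no
  /16 136.159.0.0: no
  /8 98.0.0.0: MATCH
  /8 203.0.0.0: no
  /0 0.0.0.0: MATCH
Selected: next-hop 148.186.205.23 via eth2 (matched /8)


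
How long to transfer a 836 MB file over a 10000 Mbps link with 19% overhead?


Effective throughput = 10000 * (1 - 19/100) = 8100.0 Mbps
File size in Mb = 836 * 8 = 6688 Mb
Time = 6688 / 8100.0
Time = 0.8257 seconds


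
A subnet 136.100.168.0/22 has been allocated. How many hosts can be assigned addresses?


Host bits = 32 - 22 = 10
Total addresses = 2^10 = 1024
Usable = total - 2 (network and broadcast)
Usable hosts: 1022


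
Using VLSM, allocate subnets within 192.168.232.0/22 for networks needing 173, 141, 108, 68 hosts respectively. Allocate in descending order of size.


173 hosts -> /24 (254 usable): 192.168.232.0/24
141 hosts -> /24 (254 usable): 192.168.233.0/24
108 hosts -> /25 (126 usable): 192.168.234.0/25
68 hosts -> /25 (126 usable): 192.168.234.128/25
Allocation: 192.168.232.0/24 (173 hosts, 254 usable); 192.168.233.0/24 (141 hosts, 254 usable); 192.168.234.0/25 (108 hosts, 126 usable); 192.168.234.128/25 (68 hosts, 126 usable)


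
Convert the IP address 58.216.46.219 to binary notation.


58 = 00111010
216 = 11011000
46 = 00101110
219 = 11011011
Binary: 00111010.11011000.00101110.11011011


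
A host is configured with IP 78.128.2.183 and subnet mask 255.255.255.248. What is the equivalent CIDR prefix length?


Binary: 11111111.11111111.11111111.11111000
Count leading 1s
Prefix: /29


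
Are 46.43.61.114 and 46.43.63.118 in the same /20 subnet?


Mask: 255.255.240.0
46.43.61.114 AND mask = 46.43.48.0
46.43.63.118 AND mask = 46.43.48.0
Yes, same subnet (46.43.48.0)


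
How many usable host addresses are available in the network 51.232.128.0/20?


Host bits = 32 - 20 = 12
Total addresses = 2^12 = 4096
Usable = total - 2 (network and broadcast)
Usable hosts: 4094


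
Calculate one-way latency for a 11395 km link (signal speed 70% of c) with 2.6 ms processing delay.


Speed = 0.7 * 3e5 km/s = 210000 km/s
Propagation delay = 11395 / 210000 = 0.0543 s = 54.2619 ms
Processing delay = 2.6 ms
Total one-way latency = 56.8619 ms


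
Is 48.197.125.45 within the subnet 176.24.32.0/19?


Subnet network: 176.24.32.0
Test IP AND mask: 48.197.96.0
No, 48.197.125.45 is not in 176.24.32.0/19


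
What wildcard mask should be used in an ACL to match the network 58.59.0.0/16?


Subnet mask: 255.255.0.0
Wildcard = 255.255.255.255 - subnet mask
255 - 255 = 0
255 - 255 = 0
255 - 0 = 255
255 - 0 = 255
Wildcard: 0.0.255.255


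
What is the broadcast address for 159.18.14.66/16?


Network: 159.18.0.0/16
Host bits = 16
Set all host bits to 1:
Broadcast: 159.18.255.255


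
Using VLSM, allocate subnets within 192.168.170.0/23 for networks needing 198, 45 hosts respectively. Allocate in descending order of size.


198 hosts -> /24 (254 usable): 192.168.170.0/24
45 hosts -> /26 (62 usable): 192.168.171.0/26
Allocation: 192.168.170.0/24 (198 hosts, 254 usable); 192.168.171.0/26 (45 hosts, 62 usable)


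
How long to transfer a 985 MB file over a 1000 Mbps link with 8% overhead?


Effective throughput = 1000 * (1 - 8/100) = 920 Mbps
File size in Mb = 985 * 8 = 7880 Mb
Time = 7880 / 920
Time = 8.5652 seconds


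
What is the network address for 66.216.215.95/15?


IP:   01000010.11011000.11010111.01011111
Mask: 11111111.11111110.00000000.00000000
AND operation:
Net:  01000010.11011000.00000000.00000000
Network: 66.216.0.0/15


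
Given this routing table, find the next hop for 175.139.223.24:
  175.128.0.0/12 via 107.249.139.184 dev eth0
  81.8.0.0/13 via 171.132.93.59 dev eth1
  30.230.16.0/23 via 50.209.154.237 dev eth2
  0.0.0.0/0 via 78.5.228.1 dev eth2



Longest prefix match for 175.139.223.24:
  /12 175.128.0.0: MATCH
  /13 81.8.0.0: no
  /23 30.230.16.0: no
  /0 0.0.0.0: MATCH
Selected: next-hop 107.249.139.184 via eth0 (matched /12)


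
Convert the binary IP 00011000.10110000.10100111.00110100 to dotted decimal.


00011000 = 24
10110000 = 176
10100111 = 167
00110100 = 52
IP: 24.176.167.52


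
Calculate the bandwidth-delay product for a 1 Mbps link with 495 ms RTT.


BDP = bandwidth * RTT
= 1 Mbps * 495 ms
= 1 * 1e6 * 495 / 1000 bits
= 495000 bits
= 61875 bytes
= 60.4248 KB
BDP = 495000 bits (61875 bytes)


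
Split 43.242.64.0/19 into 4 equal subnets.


New prefix = 19 + 2 = 21
Each subnet has 2048 addresses
  43.242.64.0/21
  43.242.72.0/21
  43.242.80.0/21
  43.242.88.0/21
Subnets: 43.242.64.0/21, 43.242.72.0/21, 43.242.80.0/21, 43.242.88.0/21


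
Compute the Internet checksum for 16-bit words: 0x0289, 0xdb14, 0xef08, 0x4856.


Sum all words (with carry folding):
+ 0x0289 = 0x0289
+ 0xdb14 = 0xdd9d
+ 0xef08 = 0xcca6
+ 0x4856 = 0x14fd
One's complement: ~0x14fd
Checksum = 0xeb02


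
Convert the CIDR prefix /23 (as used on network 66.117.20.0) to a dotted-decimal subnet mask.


/23 means 23 network bits, 9 host bits
Binary: 11111111111111111111111000000000
Mask: 255.255.254.0


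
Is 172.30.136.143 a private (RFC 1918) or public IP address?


RFC 1918 private ranges:
  10.0.0.0/8 (10.0.0.0 - 10.255.255.255)
  172.16.0.0/12 (172.16.0.0 - 172.31.255.255)
  192.168.0.0/16 (192.168.0.0 - 192.168.255.255)
Private (in 172.16.0.0/12)


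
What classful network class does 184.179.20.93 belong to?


First octet: 184
Binary: 10111000
10xxxxxx -> Class B (128-191)
Class B, default mask 255.255.0.0 (/16)


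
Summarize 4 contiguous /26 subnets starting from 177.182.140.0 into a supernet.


Original prefix: /26
Number of subnets: 4 = 2^2
New prefix = 26 - 2 = 24
Supernet: 177.182.140.0/24


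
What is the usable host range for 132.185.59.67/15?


Network: 132.184.0.0
Broadcast: 132.185.255.255
First usable = network + 1
Last usable = broadcast - 1
Range: 132.184.0.1 to 132.185.255.254


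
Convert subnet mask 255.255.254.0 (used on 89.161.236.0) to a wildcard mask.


Subnet mask: 255.255.254.0
Wildcard = 255.255.255.255 - subnet mask
255 - 255 = 0
255 - 255 = 0
255 - 254 = 1
255 - 0 = 255
Wildcard: 0.0.1.255


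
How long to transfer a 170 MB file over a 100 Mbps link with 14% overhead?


Effective throughput = 100 * (1 - 14/100) = 86 Mbps
File size in Mb = 170 * 8 = 1360 Mb
Time = 1360 / 86
Time = 15.814 seconds


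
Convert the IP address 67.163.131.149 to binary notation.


67 = 01000011
163 = 10100011
131 = 10000011
149 = 10010101
Binary: 01000011.10100011.10000011.10010101


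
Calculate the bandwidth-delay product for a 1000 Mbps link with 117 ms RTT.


BDP = bandwidth * RTT
= 1000 Mbps * 117 ms
= 1000 * 1e6 * 117 / 1000 bits
= 117000000 bits
= 14625000 bytes
= 14282.2266 KB
BDP = 117000000 bits (14625000 bytes)


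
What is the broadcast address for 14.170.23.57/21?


Network: 14.170.16.0/21
Host bits = 11
Set all host bits to 1:
Broadcast: 14.170.23.255


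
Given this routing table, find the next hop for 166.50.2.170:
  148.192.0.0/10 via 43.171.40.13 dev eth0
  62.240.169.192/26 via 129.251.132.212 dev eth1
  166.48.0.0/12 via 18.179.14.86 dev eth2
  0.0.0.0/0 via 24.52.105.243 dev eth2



Longest prefix match for 166.50.2.170:
  /10 148.192.0.0: no
  /26 62.240.169.192: no
  /12 166.48.0.0: MATCH
  /0 0.0.0.0: MATCH
Selected: next-hop 18.179.14.86 via eth2 (matched /12)


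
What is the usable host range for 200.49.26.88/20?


Network: 200.49.16.0
Broadcast: 200.49.31.255
First usable = network + 1
Last usable = broadcast - 1
Range: 200.49.16.1 to 200.49.31.254


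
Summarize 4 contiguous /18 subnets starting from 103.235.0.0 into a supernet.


Original prefix: /18
Number of subnets: 4 = 2^2
New prefix = 18 - 2 = 16
Supernet: 103.235.0.0/16


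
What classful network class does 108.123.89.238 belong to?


First octet: 108
Binary: 01101100
0xxxxxxx -> Class A (1-126)
Class A, default mask 255.0.0.0 (/8)


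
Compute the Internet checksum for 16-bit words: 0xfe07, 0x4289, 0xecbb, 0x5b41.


Sum all words (with carry folding):
+ 0xfe07 = 0xfe07
+ 0x4289 = 0x4091
+ 0xecbb = 0x2d4d
+ 0x5b41 = 0x888e
One's complement: ~0x888e
Checksum = 0x7771


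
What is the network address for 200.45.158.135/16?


IP:   11001000.00101101.10011110.10000111
Mask: 11111111.11111111.00000000.00000000
AND operation:
Net:  11001000.00101101.00000000.00000000
Network: 200.45.0.0/16


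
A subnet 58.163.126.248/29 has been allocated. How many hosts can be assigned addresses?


Host bits = 32 - 29 = 3
Total addresses = 2^3 = 8
Usable = total - 2 (network and broadcast)
Usable hosts: 6


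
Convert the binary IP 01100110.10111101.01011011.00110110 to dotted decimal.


01100110 = 102
10111101 = 189
01011011 = 91
00110110 = 54
IP: 102.189.91.54


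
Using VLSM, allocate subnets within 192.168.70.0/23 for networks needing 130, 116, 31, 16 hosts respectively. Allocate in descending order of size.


130 hosts -> /24 (254 usable): 192.168.70.0/24
116 hosts -> /25 (126 usable): 192.168.71.0/25
31 hosts -> /26 (62 usable): 192.168.71.128/26
16 hosts -> /27 (30 usable): 192.168.71.192/27
Allocation: 192.168.70.0/24 (130 hosts, 254 usable); 192.168.71.0/25 (116 hosts, 126 usable); 192.168.71.128/26 (31 hosts, 62 usable); 192.168.71.192/27 (16 hosts, 30 usable)


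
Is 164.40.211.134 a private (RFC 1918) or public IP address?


RFC 1918 private ranges:
  10.0.0.0/8 (10.0.0.0 - 10.255.255.255)
  172.16.0.0/12 (172.16.0.0 - 172.31.255.255)
  192.168.0.0/16 (192.168.0.0 - 192.168.255.255)
Public (not in any RFC 1918 range)


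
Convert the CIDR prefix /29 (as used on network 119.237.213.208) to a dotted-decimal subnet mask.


/29 means 29 network bits, 3 host bits
Binary: 11111111111111111111111111111000
Mask: 255.255.255.248


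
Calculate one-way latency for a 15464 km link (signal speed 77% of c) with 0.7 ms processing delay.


Speed = 0.77 * 3e5 km/s = 231000 km/s
Propagation delay = 15464 / 231000 = 0.0669 s = 66.9437 ms
Processing delay = 0.7 ms
Total one-way latency = 67.6437 ms


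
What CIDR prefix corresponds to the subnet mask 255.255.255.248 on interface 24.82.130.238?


Binary: 11111111.11111111.11111111.11111000
Count leading 1s
Prefix: /29


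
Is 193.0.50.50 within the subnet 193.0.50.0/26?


Subnet network: 193.0.50.0
Test IP AND mask: 193.0.50.0
Yes, 193.0.50.50 is in 193.0.50.0/26


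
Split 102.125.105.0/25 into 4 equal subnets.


New prefix = 25 + 2 = 27
Each subnet has 32 addresses
  102.125.105.0/27
  102.125.105.32/27
  102.125.105.64/27
  102.125.105.96/27
Subnets: 102.125.105.0/27, 102.125.105.32/27, 102.125.105.64/27, 102.125.105.96/27


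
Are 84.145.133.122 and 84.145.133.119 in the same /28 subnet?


Mask: 255.255.255.240
84.145.133.122 AND mask = 84.145.133.112
84.145.133.119 AND mask = 84.145.133.112
Yes, same subnet (84.145.133.112)


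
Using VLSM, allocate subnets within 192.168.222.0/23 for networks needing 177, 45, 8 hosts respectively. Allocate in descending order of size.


177 hosts -> /24 (254 usable): 192.168.222.0/24
45 hosts -> /26 (62 usable): 192.168.223.0/26
8 hosts -> /28 (14 usable): 192.168.223.64/28
Allocation: 192.168.222.0/24 (177 hosts, 254 usable); 192.168.223.0/26 (45 hosts, 62 usable); 192.168.223.64/28 (8 hosts, 14 usable)


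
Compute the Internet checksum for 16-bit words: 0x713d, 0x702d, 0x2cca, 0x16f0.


Sum all words (with carry folding):
+ 0x713d = 0x713d
+ 0x702d = 0xe16a
+ 0x2cca = 0x0e35
+ 0x16f0 = 0x2525
One's complement: ~0x2525
Checksum = 0xdada


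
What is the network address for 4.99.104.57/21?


IP:   00000100.01100011.01101000.00111001
Mask: 11111111.11111111.11111000.00000000
AND operation:
Net:  00000100.01100011.01101000.00000000
Network: 4.99.104.0/21


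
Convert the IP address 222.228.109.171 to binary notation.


222 = 11011110
228 = 11100100
109 = 01101101
171 = 10101011
Binary: 11011110.11100100.01101101.10101011


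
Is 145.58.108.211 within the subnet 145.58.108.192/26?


Subnet network: 145.58.108.192
Test IP AND mask: 145.58.108.192
Yes, 145.58.108.211 is in 145.58.108.192/26


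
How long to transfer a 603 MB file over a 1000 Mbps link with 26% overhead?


Effective throughput = 1000 * (1 - 26/100) = 740 Mbps
File size in Mb = 603 * 8 = 4824 Mb
Time = 4824 / 740
Time = 6.5189 seconds


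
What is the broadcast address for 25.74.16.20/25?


Network: 25.74.16.0/25
Host bits = 7
Set all host bits to 1:
Broadcast: 25.74.16.127


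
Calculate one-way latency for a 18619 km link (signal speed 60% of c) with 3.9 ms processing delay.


Speed = 0.6 * 3e5 km/s = 180000 km/s
Propagation delay = 18619 / 180000 = 0.1034 s = 103.4389 ms
Processing delay = 3.9 ms
Total one-way latency = 107.3389 ms


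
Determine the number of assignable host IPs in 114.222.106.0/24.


Host bits = 32 - 24 = 8
Total addresses = 2^8 = 256
Usable = total - 2 (network and broadcast)
Usable hosts: 254


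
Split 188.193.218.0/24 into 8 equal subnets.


New prefix = 24 + 3 = 27
Each subnet has 32 addresses
  188.193.218.0/27
  188.193.218.32/27
  188.193.218.64/27
  188.193.218.96/27
  188.193.218.128/27
  188.193.218.160/27
  188.193.218.192/27
  188.193.218.224/27
Subnets: 188.193.218.0/27, 188.193.218.32/27, 188.193.218.64/27, 188.193.218.96/27, 188.193.218.128/27, 188.193.218.160/27, 188.193.218.192/27, 188.193.218.224/27


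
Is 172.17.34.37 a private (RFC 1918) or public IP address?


RFC 1918 private ranges:
  10.0.0.0/8 (10.0.0.0 - 10.255.255.255)
  172.16.0.0/12 (172.16.0.0 - 172.31.255.255)
  192.168.0.0/16 (192.168.0.0 - 192.168.255.255)
Private (in 172.16.0.0/12)


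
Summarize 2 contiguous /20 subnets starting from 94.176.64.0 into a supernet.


Original prefix: /20
Number of subnets: 2 = 2^1
New prefix = 20 - 1 = 19
Supernet: 94.176.64.0/19


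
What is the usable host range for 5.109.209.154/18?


Network: 5.109.192.0
Broadcast: 5.109.255.255
First usable = network + 1
Last usable = broadcast - 1
Range: 5.109.192.1 to 5.109.255.254


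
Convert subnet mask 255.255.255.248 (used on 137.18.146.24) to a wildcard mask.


Subnet mask: 255.255.255.248
Wildcard = 255.255.255.255 - subnet mask
255 - 255 = 0
255 - 255 = 0
255 - 255 = 0
255 - 248 = 7
Wildcard: 0.0.0.7


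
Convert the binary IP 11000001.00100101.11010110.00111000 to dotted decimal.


11000001 = 193
00100101 = 37
11010110 = 214
00111000 = 56
IP: 193.37.214.56


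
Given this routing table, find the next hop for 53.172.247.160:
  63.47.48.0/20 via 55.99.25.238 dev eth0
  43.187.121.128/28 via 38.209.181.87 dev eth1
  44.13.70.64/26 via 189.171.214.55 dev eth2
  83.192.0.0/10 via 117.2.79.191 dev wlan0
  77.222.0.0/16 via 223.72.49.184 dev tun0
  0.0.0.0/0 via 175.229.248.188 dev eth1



Longest prefix match for 53.172.247.160:
  /20 63.47.48.0: no
  /28 43.187.121.128: no
  /26 44.13.70.64: no
  /10 83.192.0.0: no
  /16 77.222.0.0: no
  /0 0.0.0.0: MATCH
Selected: next-hop 175.229.248.188 via eth1 (matched /0)


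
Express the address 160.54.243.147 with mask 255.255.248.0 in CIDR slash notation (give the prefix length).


Binary: 11111111.11111111.11111000.00000000
Count leading 1s
Prefix: /21


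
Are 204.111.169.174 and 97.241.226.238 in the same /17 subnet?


Mask: 255.255.128.0
204.111.169.174 AND mask = 204.111.128.0
97.241.226.238 AND mask = 97.241.128.0
No, different subnets (204.111.128.0 vs 97.241.128.0)


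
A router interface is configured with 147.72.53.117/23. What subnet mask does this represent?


/23 means 23 network bits, 9 host bits
Binary: 11111111111111111111111000000000
Mask: 255.255.254.0


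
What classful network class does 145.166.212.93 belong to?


First octet: 145
Binary: 10010001
10xxxxxx -> Class B (128-191)
Class B, default mask 255.255.0.0 (/16)


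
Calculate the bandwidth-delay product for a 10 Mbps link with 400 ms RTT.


BDP = bandwidth * RTT
= 10 Mbps * 400 ms
= 10 * 1e6 * 400 / 1000 bits
= 4000000 bits
= 500000 bytes
= 488.2812 KB
BDP = 4000000 bits (500000 bytes)


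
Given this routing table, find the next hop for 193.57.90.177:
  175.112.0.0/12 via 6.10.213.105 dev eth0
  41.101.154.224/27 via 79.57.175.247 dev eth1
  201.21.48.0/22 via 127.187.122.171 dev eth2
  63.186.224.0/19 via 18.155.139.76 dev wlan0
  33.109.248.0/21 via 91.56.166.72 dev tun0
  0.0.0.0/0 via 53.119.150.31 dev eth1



Longest prefix match for 193.57.90.177:
  /12 175.112.0.0: no
  /27 41.101.154.224: no
  /22 201.21.48.0: no
  /19 63.186.224.0: no
  /21 33.109.248.0: no
  /0 0.0.0.0: MATCH
Selected: next-hop 53.119.150.31 via eth1 (matched /0)
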